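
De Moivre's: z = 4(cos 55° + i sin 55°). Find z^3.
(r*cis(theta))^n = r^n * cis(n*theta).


r^3 = 4^3 = 64
n*theta = 3*55° = 165° = 165° (mod 360)
a = 64*cos(165°) = -61.8193
b = 64*sin(165°) = 16.5644

64 cis(165°) = -61.8193 + 16.5644i


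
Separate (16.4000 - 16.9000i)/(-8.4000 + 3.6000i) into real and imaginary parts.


Multiply by conjugate: (16.4000 - 16.9000i)(-8.4000 - 3.6000i) / ((-8.4)^2 + 3.6^2)
Numerator real = 16.4*(-8.4) - (16.9)*3.6 = -198.6
Numerator imag = -16.9*(-8.4) - 16.4*3.6 = 82.92
Denominator = 83.52
Re(z) = -198.6/83.52 = -2.3779
Im(z) = 82.92/83.52 = 0.9928

Re(z) = -2.3779, Im(z) = 0.9928


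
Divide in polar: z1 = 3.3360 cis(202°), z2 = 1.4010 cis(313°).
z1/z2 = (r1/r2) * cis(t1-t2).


r = 3.3360 / 1.4010 = 2.3812
theta = 202° - 313° = -111° = 249° (mod 360)

2.3812 cis(249°)


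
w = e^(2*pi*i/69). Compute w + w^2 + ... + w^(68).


With w = e^(2*pi*i/69), all 69 of the 69th roots of unity w^0 = 1, w, ..., w^(68) sum to 0: 1 + w + ... + w^(68) = (1 - w^69)/(1 - w) = 0 since w^69 = 1, w ≠ 1.
Removing the root 1: w + w^2 + ... + w^(68) = 0 - 1 = -1

Sum = -1


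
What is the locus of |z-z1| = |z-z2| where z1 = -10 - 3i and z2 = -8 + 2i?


Equal distances means the locus is the perpendicular bisector of z1 and z2.
Midpoint = ((-10+(-8))/2, (-3+2)/2) = (-9.0000, -0.5000)

Perpendicular bisector through (-9.0000, -0.5000)


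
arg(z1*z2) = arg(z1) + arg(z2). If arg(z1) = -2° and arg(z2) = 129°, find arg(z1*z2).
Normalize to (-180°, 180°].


arg(z1*z2) = -2° + 129° = 127°
Normalized to (-180°, 180°]: 127°

127°


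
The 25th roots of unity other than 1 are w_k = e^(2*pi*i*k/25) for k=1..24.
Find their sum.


With w = e^(2*pi*i/25), all 25 of the 25th roots of unity w^0 = 1, w, ..., w^(24) sum to 0: 1 + w + ... + w^(24) = (1 - w^25)/(1 - w) = 0 since w^25 = 1, w ≠ 1.
Removing the root 1: w + w^2 + ... + w^(24) = 0 - 1 = -1

Sum = -1


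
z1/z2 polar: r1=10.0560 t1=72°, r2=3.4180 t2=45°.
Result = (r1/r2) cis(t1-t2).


r = 10.0560 / 3.4180 = 2.9421
theta = 72° - 45° = 27° = 27° (mod 360)

2.9421 cis(27°)


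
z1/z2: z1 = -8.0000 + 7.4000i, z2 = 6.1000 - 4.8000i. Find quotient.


Conjugate of z2 = 6.1000 + 4.8000i
Numerator: (-8.0000 + 7.4000i)(6.1000 + 4.8000i) = -84.3200 + 6.7400i
Denominator: 6.1^2 + (-4.8)^2 = 60.25
Result = (-84.3200 + 6.7400i)/60.25

-1.3995 + 0.1119i


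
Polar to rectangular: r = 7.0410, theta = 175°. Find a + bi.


a = 7.0410*cos(175°) = 7.0410*(-0.9962) = -7.0142
b = 7.0410*sin(175°) = 7.0410*0.08716 = 0.6137

-7.0142 + 0.6137i


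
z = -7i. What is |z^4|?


|z| = sqrt(0+49) = sqrt(49) = 7
|z^4| = |z|^4 = 7^4 = 2401

|z^4| = 2401


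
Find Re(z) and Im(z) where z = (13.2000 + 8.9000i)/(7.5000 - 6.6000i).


Multiply by conjugate: (13.2000 + 8.9000i)(7.5000 + 6.6000i) / (7.5^2 + (-6.6)^2)
Numerator real = 13.2*7.5 + 8.9*(-6.6) = 40.26
Numerator imag = 8.9*7.5 - 13.2*(-6.6) = 153.87
Denominator = 99.81
Re(z) = 40.26/99.81 = 0.4034
Im(z) = 153.87/99.81 = 1.5416

Re(z) = 0.4034, Im(z) = 1.5416


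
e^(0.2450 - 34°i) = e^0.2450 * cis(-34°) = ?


e^0.2450 = 1.2776
cos(-34°) = 0.82904
sin(-34°) = -0.5592
Real = 1.2776*0.82904 = 1.0592
Imag = 1.2776*(-0.5592) = -0.7144

1.0592 - 0.7144i


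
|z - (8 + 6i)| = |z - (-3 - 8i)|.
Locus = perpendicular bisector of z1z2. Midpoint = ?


Equal distances means the locus is the perpendicular bisector of z1 and z2.
Midpoint = ((8+(-3))/2, (6+(-8))/2) = (2.5000, -1.0000)

Perpendicular bisector through (2.5000, -1.0000)


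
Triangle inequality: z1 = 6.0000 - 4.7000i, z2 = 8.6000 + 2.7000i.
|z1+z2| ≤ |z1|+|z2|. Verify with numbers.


|z1| = sqrt(6^2 + (-4.7)^2) = sqrt(58.09) = 7.6217
|z2| = sqrt(8.6^2 + 2.7^2) = sqrt(81.25) = 9.0139
z1+z2 = 14.6000 - 2.0000i
|z1+z2| = sqrt(217.16) = 14.7363
|z1|+|z2| = 7.6217 + 9.0139 = 16.6356

|z1+z2| = 14.7363 ≤ |z1|+|z2| = 16.6356 (verified)


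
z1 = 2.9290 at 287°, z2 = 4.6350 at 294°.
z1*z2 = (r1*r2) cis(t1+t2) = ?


r = 2.9290 * 4.6350 = 13.5759
theta = 287° + 294° = 581° = 221° (mod 360)

13.5759 cis(221°)


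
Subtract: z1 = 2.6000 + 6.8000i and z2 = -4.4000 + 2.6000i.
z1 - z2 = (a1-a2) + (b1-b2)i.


Real: 2.6 + 4.4 = 7
Imag: 6.8 - 2.6 = 4.2

7.0000 + 4.2000i


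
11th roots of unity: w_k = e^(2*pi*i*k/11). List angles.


The 11th roots of unity are cis(360k/11°) for k=0..10
Angle step = 360/11 = 32.7273°
Primitive root: cis(32.7273°)
Primitive root = 0.8413 + 0.5406i

11 roots at angles: 0°, 32.7273°, 65.4545°, 98.1818°, 130.9091°, 163.6364°, 196.3636°, 229.0909°, 261.8182°, 294.5455°, 327.2727°


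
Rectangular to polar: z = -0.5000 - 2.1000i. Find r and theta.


r = sqrt(0.25+4.41) = sqrt(4.66) = 2.1587
theta = atan2(-2.1, -0.5) = -103.3925 degrees

r = 2.1587, theta = -103.3925 degrees


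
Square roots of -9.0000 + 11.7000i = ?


|z| = sqrt(81+136.89) = 14.7611
sqrt((|z|+a)/2) = sqrt((14.7611+(-9))/2) = sqrt(2.8805) = 1.6972
sqrt((|z|-a)/2) = sqrt((14.7611-(-9))/2) = sqrt(11.8805) = 3.4468

±(1.6972 + 3.4468i) i.e. 1.6972 + 3.4468i and -1.6972 - 3.4468i


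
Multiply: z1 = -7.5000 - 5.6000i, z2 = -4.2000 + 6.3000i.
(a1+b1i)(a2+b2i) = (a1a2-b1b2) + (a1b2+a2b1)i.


Real = -7.5*(-4.2) - (-5.6)*6.3 = 31.5 - (-35.28) = 66.78
Imag = -7.5*6.3 - (4.2)*(-5.6) = -47.25 + 23.52 = -23.73

66.7800 - 23.7300i


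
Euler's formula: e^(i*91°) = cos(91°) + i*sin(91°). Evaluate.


cos(91°) = -0.0175
sin(91°) = 0.9998

e^(i*91°) = -0.0175 + 0.9998i


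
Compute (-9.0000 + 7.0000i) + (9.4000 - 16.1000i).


Real: -9 + 9.4 = 0.4
Imag: 7 - 16.1 = -9.1

0.4000 - 9.1000i


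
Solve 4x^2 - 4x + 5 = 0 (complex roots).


disc = (-4)^2 - 4*4*5 = 16 - 80 = -64
sqrt(|disc|) = sqrt(64) = 8.0000
Real part = 4/(2*4) = 0.5000
Imag part = 8.0000/(2*4) = 1.0000

0.5000 ± 1.0000i


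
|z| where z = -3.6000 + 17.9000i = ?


|z| = sqrt((-3.6)^2 + 17.9^2) = sqrt(12.96 + 320.41) = sqrt(333.37) = 18.2584

|z| = 18.2584


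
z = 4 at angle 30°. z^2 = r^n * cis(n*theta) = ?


r^2 = 4^2 = 16
n*theta = 2*30° = 60° = 60° (mod 360)
a = 16*cos(60°) = 8.0000
b = 16*sin(60°) = 13.8564

16 cis(60°) = 8.0000 + 13.8564i


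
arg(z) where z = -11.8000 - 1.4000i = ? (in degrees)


Re = -11.8, Im = -1.4
arg = atan2(-1.4, -11.8) = -173.2338 degrees

arg(z) = -173.2338 degrees


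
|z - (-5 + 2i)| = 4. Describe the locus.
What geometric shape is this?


|z - z0| = r is a circle with center z0 and radius r.
Center = (-5, 2), radius = 4

Circle with center (-5, 2) and radius 4


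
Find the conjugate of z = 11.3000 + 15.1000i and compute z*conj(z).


z_bar = 11.3000 - 15.1000i
z*z_bar = 11.3^2 + 15.1^2 = 127.69 + 228.01 = 355.7

z_bar = 11.3000 - 15.1000i, z*z_bar = 355.7


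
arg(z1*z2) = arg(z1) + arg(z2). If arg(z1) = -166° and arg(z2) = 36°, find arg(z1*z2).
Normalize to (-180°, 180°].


arg(z1*z2) = -166° + 36° = -130°
Normalized to (-180°, 180°]: -130°

-130°


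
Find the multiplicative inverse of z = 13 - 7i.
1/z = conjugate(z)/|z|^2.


|z|^2 = 169+49 = 218
1/z = (13 + 7i)/218

1/z = 0.0596 + 0.0321i


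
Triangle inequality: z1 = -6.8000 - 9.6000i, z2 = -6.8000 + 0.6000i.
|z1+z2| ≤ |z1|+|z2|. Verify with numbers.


|z1| = sqrt((-6.8)^2 + (-9.6)^2) = sqrt(138.4) = 11.7644
|z2| = sqrt((-6.8)^2 + 0.6^2) = sqrt(46.6) = 6.8264
z1+z2 = -13.6000 - 9.0000i
|z1+z2| = sqrt(265.96) = 16.3083
|z1|+|z2| = 11.7644 + 6.8264 = 18.5908

|z1+z2| = 16.3083 ≤ |z1|+|z2| = 18.5908 (verified)


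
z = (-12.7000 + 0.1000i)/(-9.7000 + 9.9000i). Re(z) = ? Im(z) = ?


Multiply by conjugate: (-12.7000 + 0.1000i)(-9.7000 - 9.9000i) / ((-9.7)^2 + 9.9^2)
Numerator real = -12.7*(-9.7) + 0.1*9.9 = 124.18
Numerator imag = 0.1*(-9.7) - (-12.7)*9.9 = 124.76
Denominator = 192.1
Re(z) = 124.18/192.1 = 0.6464
Im(z) = 124.76/192.1 = 0.6495

Re(z) = 0.6464, Im(z) = 0.6495


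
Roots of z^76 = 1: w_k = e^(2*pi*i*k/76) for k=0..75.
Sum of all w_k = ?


The sum of all 76th roots of unity is 0.
Geometric series: (1 - w^76)/(1 - w) = (1-1)/(1-w) = 0 since w^76 = 1, w ≠ 1.
Alternatively: coefficient of z^75 in z^76 - 1 is 0.

0


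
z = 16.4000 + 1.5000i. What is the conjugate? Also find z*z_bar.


z_bar = 16.4000 - 1.5000i
z*z_bar = 16.4^2 + 1.5^2 = 268.96 + 2.25 = 271.21

z_bar = 16.4000 - 1.5000i, z*z_bar = 271.21


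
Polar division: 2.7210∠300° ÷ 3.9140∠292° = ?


r = 2.7210 / 3.9140 = 0.6952
theta = 300° - 292° = 8° = 8° (mod 360)

0.6952 cis(8°)


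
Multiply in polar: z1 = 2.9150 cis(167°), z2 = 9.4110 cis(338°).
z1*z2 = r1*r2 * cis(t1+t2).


r = 2.9150 * 9.4110 = 27.4331
theta = 167° + 338° = 505° = 145° (mod 360)

27.4331 cis(145°)


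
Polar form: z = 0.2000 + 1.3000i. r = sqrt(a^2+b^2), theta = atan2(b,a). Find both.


r = sqrt(0.04+1.69) = sqrt(1.73) = 1.3153
theta = atan2(1.3, 0.2) = 81.2538 degrees

r = 1.3153, theta = 81.2538 degrees


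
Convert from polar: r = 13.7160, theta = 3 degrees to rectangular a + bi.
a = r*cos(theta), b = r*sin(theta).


a = 13.7160*cos(3°) = 13.7160*0.99863 = 13.6972
b = 13.7160*sin(3°) = 13.7160*0.052336 = 0.7178

13.6972 + 0.7178i


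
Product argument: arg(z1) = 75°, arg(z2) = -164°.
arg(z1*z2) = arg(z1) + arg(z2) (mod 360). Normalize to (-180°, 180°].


arg(z1*z2) = 75° - 164° = -89°
Normalized to (-180°, 180°]: -89°

-89°


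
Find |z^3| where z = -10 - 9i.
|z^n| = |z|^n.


|z| = sqrt(100+81) = sqrt(181) = 13.4536
|z^3| = |z|^3 = (sqrt(181))^3 = 181*sqrt(181)

|z^3| = 181*sqrt(181) ≈ 2435.1060


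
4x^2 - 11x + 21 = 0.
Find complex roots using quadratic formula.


disc = (-11)^2 - 4*4*21 = 121 - 336 = -215
sqrt(|disc|) = sqrt(215) = 14.6629
Real part = 11/(2*4) = 1.3750
Imag part = 14.6629/(2*4) = 1.8329

1.3750 ± 1.8329i


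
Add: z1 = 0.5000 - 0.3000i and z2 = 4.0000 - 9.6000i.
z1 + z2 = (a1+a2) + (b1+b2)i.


Real: 0.5 + 4 = 4.5
Imag: -0.3 - 9.6 = -9.9

4.5000 - 9.9000i


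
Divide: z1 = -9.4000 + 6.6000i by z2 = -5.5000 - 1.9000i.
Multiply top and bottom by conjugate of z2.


Conjugate of z2 = -5.5000 + 1.9000i
Numerator: (-9.4000 + 6.6000i)(-5.5000 + 1.9000i) = 39.1600 - 54.1600i
Denominator: (-5.5)^2 + (-1.9)^2 = 33.86
Result = (39.1600 - 54.1600i)/33.86

1.1565 - 1.5995i


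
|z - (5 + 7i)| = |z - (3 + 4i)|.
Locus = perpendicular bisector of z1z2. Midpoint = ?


Equal distances means the locus is the perpendicular bisector of z1 and z2.
Midpoint = ((5+3)/2, (7+4)/2) = (4.0000, 5.5000)

Perpendicular bisector through (4.0000, 5.5000)


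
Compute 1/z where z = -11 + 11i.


|z|^2 = 121+121 = 242
1/z = (-11 - 11i)/242

1/z = -0.0455 - 0.0455i


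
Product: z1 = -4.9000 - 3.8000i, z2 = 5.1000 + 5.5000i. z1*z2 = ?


Real = -4.9*5.1 - (-3.8)*5.5 = -24.99 - (-20.9) = -4.09
Imag = -4.9*5.5 + 5.1*(-3.8) = -26.95 - (19.38) = -46.33

-4.0900 - 46.3300i


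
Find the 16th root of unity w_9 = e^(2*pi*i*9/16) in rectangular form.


Angle = 360*9/16 = 202.5°
a = cos(202.5°) = -0.9239
b = sin(202.5°) = -0.3827

-0.9239 - 0.3827i


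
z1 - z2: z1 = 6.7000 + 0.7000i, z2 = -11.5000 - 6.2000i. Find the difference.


Real: 6.7 + 11.5 = 18.2
Imag: 0.7 + 6.2 = 6.9

18.2000 + 6.9000i


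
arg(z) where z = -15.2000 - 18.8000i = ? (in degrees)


Re = -15.2, Im = -18.8
arg = atan2(-18.8, -15.2) = -128.9559 degrees

arg(z) = -128.9559 degrees


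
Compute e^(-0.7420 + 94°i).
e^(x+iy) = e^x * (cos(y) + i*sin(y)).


e^-0.7420 = 0.4762
cos(94°) = -0.0698
sin(94°) = 0.99756
Real = 0.4762*(-0.0698) = -0.0332
Imag = 0.4762*0.99756 = 0.4750

-0.0332 + 0.4750i


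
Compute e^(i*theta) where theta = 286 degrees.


cos(286°) = 0.2756
sin(286°) = -0.9613

e^(i*286°) = 0.2756 - 0.9613i


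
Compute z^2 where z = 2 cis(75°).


r^2 = 2^2 = 4
n*theta = 2*75° = 150° = 150° (mod 360)
a = 4*cos(150°) = -3.4641
b = 4*sin(150°) = 2.0000

4 cis(150°) = -3.4641 + 2.0000i


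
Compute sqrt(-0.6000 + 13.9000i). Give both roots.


|z| = sqrt(0.36+193.21) = 13.9129
sqrt((|z|+a)/2) = sqrt((13.9129+(-0.6))/2) = sqrt(6.6565) = 2.5800
sqrt((|z|-a)/2) = sqrt((13.9129-(-0.6))/2) = sqrt(7.2565) = 2.6938

±(2.5800 + 2.6938i) i.e. 2.5800 + 2.6938i and -2.5800 - 2.6938i


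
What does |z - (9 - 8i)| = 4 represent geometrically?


|z - z0| = r is a circle with center z0 and radius r.
Center = (9, -8), radius = 4

Circle with center (9, -8) and radius 4


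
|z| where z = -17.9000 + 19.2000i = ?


|z| = sqrt((-17.9)^2 + 19.2^2) = sqrt(320.41 + 368.64) = sqrt(689.05) = 26.2498

|z| = 26.2498


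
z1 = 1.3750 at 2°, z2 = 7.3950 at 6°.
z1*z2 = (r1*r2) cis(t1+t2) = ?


r = 1.3750 * 7.3950 = 10.1681
theta = 2° + 6° = 8° = 8° (mod 360)

10.1681 cis(8°)


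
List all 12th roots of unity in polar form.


The 12th roots of unity are cis(360k/12°) for k=0..11
Angle step = 360/12 = 30°
Primitive root: cis(30°)
Primitive root = 0.8660 + 0.5000i

12 roots at angles: 0°, 30°, 60°, 90°, 120°, 150°, 180°, 210°, 240°, 270°, 300°, 330°


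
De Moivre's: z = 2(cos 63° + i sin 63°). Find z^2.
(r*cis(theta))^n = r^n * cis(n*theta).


r^2 = 2^2 = 4
n*theta = 2*63° = 126° = 126° (mod 360)
a = 4*cos(126°) = -2.3511
b = 4*sin(126°) = 3.2361

4 cis(126°) = -2.3511 + 3.2361i


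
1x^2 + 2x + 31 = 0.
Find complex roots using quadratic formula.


disc = 2^2 - 4*1*31 = 4 - 124 = -120
sqrt(|disc|) = sqrt(120) = 10.9545
Real part = -2/(2*1) = -1.0000
Imag part = 10.9545/(2*1) = 5.4772

-1.0000 ± 5.4772i


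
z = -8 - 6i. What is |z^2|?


|z| = sqrt(64+36) = sqrt(100) = 10
|z^2| = |z|^2 = 10^2 = 100

|z^2| = 100


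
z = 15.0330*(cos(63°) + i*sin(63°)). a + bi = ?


a = 15.0330*cos(63°) = 15.0330*0.45399 = 6.8248
b = 15.0330*sin(63°) = 15.0330*0.891007 = 13.3945

6.8248 + 13.3945i


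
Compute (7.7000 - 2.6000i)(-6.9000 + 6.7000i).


Real = 7.7*(-6.9) - (-2.6)*6.7 = -53.13 - (-17.42) = -35.71
Imag = 7.7*6.7 - (6.9)*(-2.6) = 51.59 + 17.94 = 69.53

-35.7100 + 69.5300i


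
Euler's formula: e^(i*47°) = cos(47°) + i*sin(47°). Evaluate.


cos(47°) = 0.6820
sin(47°) = 0.7314

e^(i*47°) = 0.6820 + 0.7314i


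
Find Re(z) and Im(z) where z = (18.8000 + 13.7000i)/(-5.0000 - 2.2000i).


Multiply by conjugate: (18.8000 + 13.7000i)(-5.0000 + 2.2000i) / ((-5)^2 + (-2.2)^2)
Numerator real = 18.8*(-5) + 13.7*(-2.2) = -124.14
Numerator imag = 13.7*(-5) - 18.8*(-2.2) = -27.14
Denominator = 29.84
Re(z) = -124.14/29.84 = -4.1602
Im(z) = -27.14/29.84 = -0.9095

Re(z) = -4.1602, Im(z) = -0.9095


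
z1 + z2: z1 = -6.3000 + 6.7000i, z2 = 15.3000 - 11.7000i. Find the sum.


Real: -6.3 + 15.3 = 9
Imag: 6.7 - 11.7 = -5

9.0000 - 5.0000i


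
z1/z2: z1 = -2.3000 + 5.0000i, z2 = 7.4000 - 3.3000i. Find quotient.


Conjugate of z2 = 7.4000 + 3.3000i
Numerator: (-2.3000 + 5.0000i)(7.4000 + 3.3000i) = -33.5200 + 29.4100i
Denominator: 7.4^2 + (-3.3)^2 = 65.65
Result = (-33.5200 + 29.4100i)/65.65

-0.5106 + 0.4480i


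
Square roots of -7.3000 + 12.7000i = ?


|z| = sqrt(53.29+161.29) = 14.6485
sqrt((|z|+a)/2) = sqrt((14.6485+(-7.3))/2) = sqrt(3.6743) = 1.9168
sqrt((|z|-a)/2) = sqrt((14.6485-(-7.3))/2) = sqrt(10.9743) = 3.3127

±(1.9168 + 3.3127i) i.e. 1.9168 + 3.3127i and -1.9168 - 3.3127i


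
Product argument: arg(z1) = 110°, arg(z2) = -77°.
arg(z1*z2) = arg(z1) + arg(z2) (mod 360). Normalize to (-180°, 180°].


arg(z1*z2) = 110° - 77° = 33°
Normalized to (-180°, 180°]: 33°

33°


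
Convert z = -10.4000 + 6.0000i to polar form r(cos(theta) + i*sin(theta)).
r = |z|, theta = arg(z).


r = sqrt(108.16+36) = sqrt(144.16) = 12.0067
theta = atan2(6, -10.4) = 150.0184 degrees

r = 12.0067, theta = 150.0184 degrees


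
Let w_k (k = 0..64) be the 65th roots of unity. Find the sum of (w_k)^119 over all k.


The roots are w_k = w^k with w = e^(2*pi*i/65), and (w^k)^119 = (w^119)^k.
So S = 1 + u + u^2 + ... + u^(64) with u = w^119.
119 = 1*65 + 54, so 119 is not a multiple of 65: u = (w^65)^1 * w^54 = w^54 ≠ 1 (w is a primitive 65th root), while u^65 = (w^65)^119 = 1.
Geometric series: S = (1 - u^65)/(1 - u) = (1 - 1)/(1 - u) = 0

S = 0


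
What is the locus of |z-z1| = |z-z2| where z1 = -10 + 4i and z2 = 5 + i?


Equal distances means the locus is the perpendicular bisector of z1 and z2.
Midpoint = ((-10+5)/2, (4+1)/2) = (-2.5000, 2.5000)

Perpendicular bisector through (-2.5000, 2.5000)


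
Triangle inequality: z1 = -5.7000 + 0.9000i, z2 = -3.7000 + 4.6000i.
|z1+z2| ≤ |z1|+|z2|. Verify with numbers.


|z1| = sqrt((-5.7)^2 + 0.9^2) = sqrt(33.3) = 5.7706
|z2| = sqrt((-3.7)^2 + 4.6^2) = sqrt(34.85) = 5.9034
z1+z2 = -9.4000 + 5.5000i
|z1+z2| = sqrt(118.61) = 10.8908
|z1|+|z2| = 5.7706 + 5.9034 = 11.6740

|z1+z2| = 10.8908 ≤ |z1|+|z2| = 11.6740 (verified)


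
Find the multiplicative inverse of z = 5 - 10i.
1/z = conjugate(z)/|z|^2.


|z|^2 = 25+100 = 125
1/z = (5 + 10i)/125

1/z = 0.0400 + 0.0800i


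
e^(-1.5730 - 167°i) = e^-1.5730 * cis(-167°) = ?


e^-1.5730 = 0.2074
cos(-167°) = -0.9744
sin(-167°) = -0.225
Real = 0.2074*(-0.9744) = -0.2021
Imag = 0.2074*(-0.225) = -0.0467

-0.2021 - 0.0467i


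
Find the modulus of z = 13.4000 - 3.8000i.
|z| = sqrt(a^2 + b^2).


|z| = sqrt(13.4^2 + (-3.8)^2) = sqrt(179.56 + 14.44) = sqrt(194) = 13.9284

|z| = 13.9284


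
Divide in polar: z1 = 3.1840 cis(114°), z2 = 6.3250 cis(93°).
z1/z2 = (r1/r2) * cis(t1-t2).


r = 3.1840 / 6.3250 = 0.5034
theta = 114° - 93° = 21° = 21° (mod 360)

0.5034 cis(21°)


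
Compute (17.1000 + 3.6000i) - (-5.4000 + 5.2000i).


Real: 17.1 + 5.4 = 22.5
Imag: 3.6 - 5.2 = -1.6

22.5000 - 1.6000i


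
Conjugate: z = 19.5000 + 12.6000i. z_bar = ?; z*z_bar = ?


z_bar = 19.5000 - 12.6000i
z*z_bar = 19.5^2 + 12.6^2 = 380.25 + 158.76 = 539.01

z_bar = 19.5000 - 12.6000i, z*z_bar = 539.01


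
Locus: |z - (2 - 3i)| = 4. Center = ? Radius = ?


|z - z0| = r is a circle with center z0 and radius r.
Center = (2, -3), radius = 4

Circle with center (2, -3) and radius 4


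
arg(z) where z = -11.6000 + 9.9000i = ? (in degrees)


Re = -11.6, Im = 9.9
arg = atan2(9.9, -11.6) = 139.5210 degrees

arg(z) = 139.5210 degrees


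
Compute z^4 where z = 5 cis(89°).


r^4 = 5^4 = 625
n*theta = 4*89° = 356° = 356° (mod 360)
a = 625*cos(356°) = 623.4775
b = 625*sin(356°) = -43.5978

625 cis(356°) = 623.4775 - 43.5978i


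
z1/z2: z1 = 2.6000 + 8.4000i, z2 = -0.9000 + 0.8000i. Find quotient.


Conjugate of z2 = -0.9000 - 0.8000i
Numerator: (2.6000 + 8.4000i)(-0.9000 - 0.8000i) = 4.3800 - 9.6400i
Denominator: (-0.9)^2 + 0.8^2 = 1.45
Result = (4.3800 - 9.6400i)/1.45

3.0207 - 6.6483i


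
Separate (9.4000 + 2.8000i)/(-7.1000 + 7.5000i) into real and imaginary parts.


Multiply by conjugate: (9.4000 + 2.8000i)(-7.1000 - 7.5000i) / ((-7.1)^2 + 7.5^2)
Numerator real = 9.4*(-7.1) + 2.8*7.5 = -45.74
Numerator imag = 2.8*(-7.1) - 9.4*7.5 = -90.38
Denominator = 106.66
Re(z) = -45.74/106.66 = -0.4288
Im(z) = -90.38/106.66 = -0.8474

Re(z) = -0.4288, Im(z) = -0.8474


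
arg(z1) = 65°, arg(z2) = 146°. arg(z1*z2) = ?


arg(z1*z2) = 65° + 146° = 211°
Normalized to (-180°, 180°]: -149°

-149°


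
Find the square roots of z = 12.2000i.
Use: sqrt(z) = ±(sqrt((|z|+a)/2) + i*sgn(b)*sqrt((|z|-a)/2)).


|z| = sqrt(0+148.84) = 12.2000
sqrt((|z|+a)/2) = sqrt((12.2000+0)/2) = sqrt(6.1000) = 2.4698
sqrt((|z|-a)/2) = sqrt((12.2000-0)/2) = sqrt(6.1000) = 2.4698

±(2.4698 + 2.4698i) i.e. 2.4698 + 2.4698i and -2.4698 - 2.4698i


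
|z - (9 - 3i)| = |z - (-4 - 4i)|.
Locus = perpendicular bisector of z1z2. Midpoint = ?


Equal distances means the locus is the perpendicular bisector of z1 and z2.
Midpoint = ((9+(-4))/2, (-3+(-4))/2) = (2.5000, -3.5000)

Perpendicular bisector through (2.5000, -3.5000)


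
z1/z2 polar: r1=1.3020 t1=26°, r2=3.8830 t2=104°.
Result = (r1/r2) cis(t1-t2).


r = 1.3020 / 3.8830 = 0.3353
theta = 26° - 104° = -78° = 282° (mod 360)

0.3353 cis(282°)


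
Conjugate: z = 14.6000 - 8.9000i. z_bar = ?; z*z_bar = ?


z_bar = 14.6000 + 8.9000i
z*z_bar = 14.6^2 + (-8.9)^2 = 213.16 + 79.21 = 292.37

z_bar = 14.6000 + 8.9000i, z*z_bar = 292.37


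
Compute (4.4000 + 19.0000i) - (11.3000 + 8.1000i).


Real: 4.4 - 11.3 = -6.9
Imag: 19 - 8.1 = 10.9

-6.9000 + 10.9000i


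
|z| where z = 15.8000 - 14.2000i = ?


|z| = sqrt(15.8^2 + (-14.2)^2) = sqrt(249.64 + 201.64) = sqrt(451.28) = 21.2434

|z| = 21.2434


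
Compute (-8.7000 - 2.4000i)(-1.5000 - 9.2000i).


Real = -8.7*(-1.5) - (-2.4)*(-9.2) = 13.05 - 22.08 = -9.03
Imag = -8.7*(-9.2) - (1.5)*(-2.4) = 80.04 + 3.6 = 83.64

-9.0300 + 83.6400i


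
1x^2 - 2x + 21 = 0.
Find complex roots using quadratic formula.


disc = (-2)^2 - 4*1*21 = 4 - 84 = -80
sqrt(|disc|) = sqrt(80) = 8.9443
Real part = 2/(2*1) = 1.0000
Imag part = 8.9443/(2*1) = 4.4721

1.0000 ± 4.4721i


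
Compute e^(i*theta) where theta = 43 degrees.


cos(43°) = 0.7314
sin(43°) = 0.6820

e^(i*43°) = 0.7314 + 0.6820i


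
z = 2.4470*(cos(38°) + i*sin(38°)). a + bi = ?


a = 2.4470*cos(38°) = 2.4470*0.78801 = 1.9283
b = 2.4470*sin(38°) = 2.4470*0.61566 = 1.5065

1.9283 + 1.5065i


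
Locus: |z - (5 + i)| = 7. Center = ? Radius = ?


|z - z0| = r is a circle with center z0 and radius r.
Center = (5, 1), radius = 7

Circle with center (5, 1) and radius 7


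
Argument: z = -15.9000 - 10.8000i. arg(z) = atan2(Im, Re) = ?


Re = -15.9, Im = -10.8
arg = atan2(-10.8, -15.9) = -145.8139 degrees

arg(z) = -145.8139 degrees


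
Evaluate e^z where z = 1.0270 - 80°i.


e^1.0270 = 2.79268
cos(-80°) = 0.17365
sin(-80°) = -0.9848
Real = 2.79268*0.17365 = 0.4849
Imag = 2.79268*(-0.9848) = -2.7502

0.4849 - 2.7502i


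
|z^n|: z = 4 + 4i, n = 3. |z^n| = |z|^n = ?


|z| = sqrt(16+16) = sqrt(32) = 5.6569
|z^3| = |z|^3 = (sqrt(32))^3 = 32*sqrt(32)

|z^3| = 32*sqrt(32) ≈ 181.0193


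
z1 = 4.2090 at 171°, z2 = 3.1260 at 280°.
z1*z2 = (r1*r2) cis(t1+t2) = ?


r = 4.2090 * 3.1260 = 13.1573
theta = 171° + 280° = 451° = 91° (mod 360)

13.1573 cis(91°)


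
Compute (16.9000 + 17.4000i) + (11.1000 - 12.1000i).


Real: 16.9 + 11.1 = 28
Imag: 17.4 - 12.1 = 5.3

28.0000 + 5.3000i


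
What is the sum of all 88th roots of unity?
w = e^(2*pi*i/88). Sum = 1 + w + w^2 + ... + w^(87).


The sum of all 88th roots of unity is 0.
Geometric series: (1 - w^88)/(1 - w) = (1-1)/(1-w) = 0 since w^88 = 1, w ≠ 1.
Alternatively: coefficient of z^87 in z^88 - 1 is 0.

0


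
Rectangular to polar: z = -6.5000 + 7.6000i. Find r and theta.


r = sqrt(42.25+57.76) = sqrt(100.01) = 10.0005
theta = atan2(7.6, -6.5) = 130.5392 degrees

r = 10.0005, theta = 130.5392 degrees


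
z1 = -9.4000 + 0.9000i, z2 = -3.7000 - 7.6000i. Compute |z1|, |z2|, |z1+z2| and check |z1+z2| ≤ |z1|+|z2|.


|z1| = sqrt((-9.4)^2 + 0.9^2) = sqrt(89.17) = 9.4430
|z2| = sqrt((-3.7)^2 + (-7.6)^2) = sqrt(71.45) = 8.4528
z1+z2 = -13.1000 - 6.7000i
|z1+z2| = sqrt(216.5) = 14.7139
|z1|+|z2| = 9.4430 + 8.4528 = 17.8958

|z1+z2| = 14.7139 ≤ |z1|+|z2| = 17.8958 (verified)


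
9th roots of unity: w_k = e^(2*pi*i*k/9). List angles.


The 9th roots of unity are cis(360k/9°) for k=0..8
Angle step = 360/9 = 40°
Primitive root: cis(40°)
Primitive root = 0.7660 + 0.6428i

9 roots at angles: 0°, 40°, 80°, 120°, 160°, 200°, 240°, 280°, 320°


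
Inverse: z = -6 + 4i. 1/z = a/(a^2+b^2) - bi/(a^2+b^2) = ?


|z|^2 = 36+16 = 52
1/z = (-6 - 4i)/52

1/z = -0.1154 - 0.0769i


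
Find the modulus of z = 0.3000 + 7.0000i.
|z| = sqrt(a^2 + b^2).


|z| = sqrt(0.3^2 + 7^2) = sqrt(0.09 + 49) = sqrt(49.09) = 7.0064

|z| = 7.0064


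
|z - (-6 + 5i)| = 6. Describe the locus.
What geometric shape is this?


|z - z0| = r is a circle with center z0 and radius r.
Center = (-6, 5), radius = 6

Circle with center (-6, 5) and radius 6


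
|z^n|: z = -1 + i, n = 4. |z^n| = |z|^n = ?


|z| = sqrt(1+1) = sqrt(2) = 1.4142
|z^4| = |z|^4 = (sqrt(2))^4 = 2^2 = 4

|z^4| = 4


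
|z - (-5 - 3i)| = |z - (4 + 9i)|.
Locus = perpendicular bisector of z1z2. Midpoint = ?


Equal distances means the locus is the perpendicular bisector of z1 and z2.
Midpoint = ((-5+4)/2, (-3+9)/2) = (-0.5000, 3.0000)

Perpendicular bisector through (-0.5000, 3.0000)


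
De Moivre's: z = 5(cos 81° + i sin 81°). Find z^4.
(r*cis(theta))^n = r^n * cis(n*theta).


r^4 = 5^4 = 625
n*theta = 4*81° = 324° = 324° (mod 360)
a = 625*cos(324°) = 505.6356
b = 625*sin(324°) = -367.3658

625 cis(324°) = 505.6356 - 367.3658i


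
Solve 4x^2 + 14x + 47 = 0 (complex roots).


disc = 14^2 - 4*4*47 = 196 - 752 = -556
sqrt(|disc|) = sqrt(556) = 23.5797
Real part = -14/(2*4) = -1.7500
Imag part = 23.5797/(2*4) = 2.9475

-1.7500 ± 2.9475i


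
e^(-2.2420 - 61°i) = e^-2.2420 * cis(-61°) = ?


e^-2.2420 = 0.1062
cos(-61°) = 0.4848
sin(-61°) = -0.8746
Real = 0.1062*0.4848 = 0.0515
Imag = 0.1062*(-0.8746) = -0.0929

0.0515 - 0.0929i


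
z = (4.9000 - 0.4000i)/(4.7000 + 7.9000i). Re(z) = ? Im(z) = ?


Multiply by conjugate: (4.9000 - 0.4000i)(4.7000 - 7.9000i) / (4.7^2 + 7.9^2)
Numerator real = 4.9*4.7 - (0.4)*7.9 = 19.87
Numerator imag = -0.4*4.7 - 4.9*7.9 = -40.59
Denominator = 84.5
Re(z) = 19.87/84.5 = 0.2351
Im(z) = -40.59/84.5 = -0.4804

Re(z) = 0.2351, Im(z) = -0.4804


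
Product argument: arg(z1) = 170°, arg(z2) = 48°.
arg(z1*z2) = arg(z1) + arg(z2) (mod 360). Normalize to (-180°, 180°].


arg(z1*z2) = 170° + 48° = 218°
Normalized to (-180°, 180°]: -142°

-142°


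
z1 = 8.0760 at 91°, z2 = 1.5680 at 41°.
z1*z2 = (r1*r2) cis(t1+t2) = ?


r = 8.0760 * 1.5680 = 12.6632
theta = 91° + 41° = 132° = 132° (mod 360)

12.6632 cis(132°)


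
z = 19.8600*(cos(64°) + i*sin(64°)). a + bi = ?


a = 19.8600*cos(64°) = 19.8600*0.4383711 = 8.7061
b = 19.8600*sin(64°) = 19.8600*0.89879 = 17.8500

8.7061 + 17.8500i


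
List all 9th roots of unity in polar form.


The 9th roots of unity are cis(360k/9°) for k=0..8
Angle step = 360/9 = 40°
Primitive root: cis(40°)
Primitive root = 0.7660 + 0.6428i

9 roots at angles: 0°, 40°, 80°, 120°, 160°, 200°, 240°, 280°, 320°


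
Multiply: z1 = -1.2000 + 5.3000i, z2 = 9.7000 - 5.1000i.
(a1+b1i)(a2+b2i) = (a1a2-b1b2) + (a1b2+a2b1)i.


Real = -1.2*9.7 - 5.3*(-5.1) = -11.64 - (-27.03) = 15.39
Imag = -1.2*(-5.1) + 9.7*5.3 = 6.12 + 51.41 = 57.53

15.3900 + 57.5300i


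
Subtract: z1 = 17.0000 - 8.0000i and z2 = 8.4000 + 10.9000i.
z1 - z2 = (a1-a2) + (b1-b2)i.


Real: 17 - 8.4 = 8.6
Imag: -8 - 10.9 = -18.9

8.6000 - 18.9000i


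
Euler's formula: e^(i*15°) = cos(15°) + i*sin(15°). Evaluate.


cos(15°) = 0.9659
sin(15°) = 0.2588

e^(i*15°) = 0.9659 + 0.2588i


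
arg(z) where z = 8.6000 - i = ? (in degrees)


Re = 8.6, Im = -1
arg = atan2(-1, 8.6) = -6.6325 degrees

arg(z) = -6.6325 degrees


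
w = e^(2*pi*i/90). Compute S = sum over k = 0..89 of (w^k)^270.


The roots are w_k = w^k with w = e^(2*pi*i/90), and (w^k)^270 = (w^270)^k.
So S = 1 + u + u^2 + ... + u^(89) with u = w^270.
270 = 3*90 + 0, so 270 is a multiple of 90 and u = (w^90)^3 = 1.
Every one of the 90 terms equals 1: S = 90

S = 90


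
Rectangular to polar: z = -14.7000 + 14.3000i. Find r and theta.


r = sqrt(216.09+204.49) = sqrt(420.58) = 20.5080
theta = atan2(14.3, -14.7) = 135.7902 degrees

r = 20.5080, theta = 135.7902 degrees


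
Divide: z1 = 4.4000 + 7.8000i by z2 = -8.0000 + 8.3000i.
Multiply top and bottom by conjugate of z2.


Conjugate of z2 = -8.0000 - 8.3000i
Numerator: (4.4000 + 7.8000i)(-8.0000 - 8.3000i) = 29.5400 - 98.9200i
Denominator: (-8)^2 + 8.3^2 = 132.89
Result = (29.5400 - 98.9200i)/132.89

0.2223 - 0.7444i


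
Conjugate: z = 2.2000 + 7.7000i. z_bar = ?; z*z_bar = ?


z_bar = 2.2000 - 7.7000i
z*z_bar = 2.2^2 + 7.7^2 = 4.84 + 59.29 = 64.13

z_bar = 2.2000 - 7.7000i, z*z_bar = 64.13


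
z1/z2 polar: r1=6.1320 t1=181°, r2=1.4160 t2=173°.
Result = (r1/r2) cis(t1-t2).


r = 6.1320 / 1.4160 = 4.3305
theta = 181° - 173° = 8° = 8° (mod 360)

4.3305 cis(8°)


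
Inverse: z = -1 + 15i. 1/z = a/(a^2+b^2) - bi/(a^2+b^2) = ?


|z|^2 = 1+225 = 226
1/z = (-1 - 15i)/226

1/z = -0.0044 - 0.0664i


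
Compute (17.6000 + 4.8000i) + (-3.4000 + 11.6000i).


Real: 17.6 - 3.4 = 14.2
Imag: 4.8 + 11.6 = 16.4

14.2000 + 16.4000i


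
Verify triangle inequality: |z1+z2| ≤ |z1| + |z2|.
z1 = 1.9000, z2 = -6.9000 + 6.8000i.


|z1| = sqrt(1.9^2 + 0^2) = sqrt(3.61) = 1.9000
|z2| = sqrt((-6.9)^2 + 6.8^2) = sqrt(93.85) = 9.6876
z1+z2 = -5.0000 + 6.8000i
|z1+z2| = sqrt(71.24) = 8.4404
|z1|+|z2| = 1.9000 + 9.6876 = 11.5876

|z1+z2| = 8.4404 ≤ |z1|+|z2| = 11.5876 (verified)


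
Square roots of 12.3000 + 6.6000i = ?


|z| = sqrt(151.29+43.56) = 13.9589
sqrt((|z|+a)/2) = sqrt((13.9589+12.3)/2) = sqrt(13.1294) = 3.6235
sqrt((|z|-a)/2) = sqrt((13.9589-12.3)/2) = sqrt(0.8294) = 0.9107

±(3.6235 + 0.9107i) i.e. 3.6235 + 0.9107i and -3.6235 - 0.9107i


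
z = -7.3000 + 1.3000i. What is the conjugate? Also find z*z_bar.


z_bar = -7.3000 - 1.3000i
z*z_bar = (-7.3)^2 + 1.3^2 = 53.29 + 1.69 = 54.98

z_bar = -7.3000 - 1.3000i, z*z_bar = 54.98


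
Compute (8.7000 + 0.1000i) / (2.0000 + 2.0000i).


Conjugate of z2 = 2.0000 - 2.0000i
Numerator: (8.7000 + 0.1000i)(2.0000 - 2.0000i) = 17.6000 - 17.2000i
Denominator: 2^2 + 2^2 = 8
Result = (17.6000 - 17.2000i)/8

2.2000 - 2.1500i


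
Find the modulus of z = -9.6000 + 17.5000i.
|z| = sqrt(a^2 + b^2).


|z| = sqrt((-9.6)^2 + 17.5^2) = sqrt(92.16 + 306.25) = sqrt(398.41) = 19.9602

|z| = 19.9602


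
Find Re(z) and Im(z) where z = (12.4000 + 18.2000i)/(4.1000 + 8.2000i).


Multiply by conjugate: (12.4000 + 18.2000i)(4.1000 - 8.2000i) / (4.1^2 + 8.2^2)
Numerator real = 12.4*4.1 + 18.2*8.2 = 200.08
Numerator imag = 18.2*4.1 - 12.4*8.2 = -27.06
Denominator = 84.05
Re(z) = 200.08/84.05 = 2.3805
Im(z) = -27.06/84.05 = -0.3220

Re(z) = 2.3805, Im(z) = -0.3220


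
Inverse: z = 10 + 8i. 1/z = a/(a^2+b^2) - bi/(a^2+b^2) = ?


|z|^2 = 100+64 = 164
1/z = (10 - 8i)/164

1/z = 0.0610 - 0.0488i


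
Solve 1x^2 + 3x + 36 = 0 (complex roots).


disc = 3^2 - 4*1*36 = 9 - 144 = -135
sqrt(|disc|) = sqrt(135) = 11.6190
Real part = -3/(2*1) = -1.5000
Imag part = 11.6190/(2*1) = 5.8095

-1.5000 ± 5.8095i


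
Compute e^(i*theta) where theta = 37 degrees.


cos(37°) = 0.7986
sin(37°) = 0.6018

e^(i*37°) = 0.7986 + 0.6018i


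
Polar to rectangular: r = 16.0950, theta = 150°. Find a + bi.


a = 16.0950*cos(150°) = 16.0950*(-0.866025) = -13.9387
b = 16.0950*sin(150°) = 16.0950*0.5 = 8.0475

-13.9387 + 8.0475i


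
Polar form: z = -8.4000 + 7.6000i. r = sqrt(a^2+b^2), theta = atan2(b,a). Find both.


r = sqrt(70.56+57.76) = sqrt(128.32) = 11.3278
theta = atan2(7.6, -8.4) = 137.8624 degrees

r = 11.3278, theta = 137.8624 degrees


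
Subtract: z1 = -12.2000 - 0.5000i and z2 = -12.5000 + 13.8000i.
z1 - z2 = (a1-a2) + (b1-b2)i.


Real: -12.2 + 12.5 = 0.3
Imag: -0.5 - 13.8 = -14.3

0.3000 - 14.3000i


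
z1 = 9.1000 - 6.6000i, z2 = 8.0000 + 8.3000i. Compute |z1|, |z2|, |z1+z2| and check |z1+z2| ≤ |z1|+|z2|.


|z1| = sqrt(9.1^2 + (-6.6)^2) = sqrt(126.37) = 11.2414
|z2| = sqrt(8^2 + 8.3^2) = sqrt(132.89) = 11.5278
z1+z2 = 17.1000 + 1.7000i
|z1+z2| = sqrt(295.3) = 17.1843
|z1|+|z2| = 11.2414 + 11.5278 = 22.7692

|z1+z2| = 17.1843 ≤ |z1|+|z2| = 22.7692 (verified)


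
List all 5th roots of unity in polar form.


The 5th roots of unity are cis(360k/5°) for k=0..4
Angle step = 360/5 = 72°
Primitive root: cis(72°)
Primitive root = 0.3090 + 0.9511i

5 roots at angles: 0°, 72°, 144°, 216°, 288°


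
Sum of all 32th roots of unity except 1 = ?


With w = e^(2*pi*i/32), all 32 of the 32th roots of unity w^0 = 1, w, ..., w^(31) sum to 0: 1 + w + ... + w^(31) = (1 - w^32)/(1 - w) = 0 since w^32 = 1, w ≠ 1.
Removing the root 1: w + w^2 + ... + w^(31) = 0 - 1 = -1

Sum = -1


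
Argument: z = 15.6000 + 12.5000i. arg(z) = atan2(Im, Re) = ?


Re = 15.6, Im = 12.5
arg = atan2(12.5, 15.6) = 38.7046 degrees

arg(z) = 38.7046 degrees


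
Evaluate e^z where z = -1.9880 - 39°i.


e^-1.9880 = 0.13697
cos(-39°) = 0.7771
sin(-39°) = -0.6293
Real = 0.13697*0.7771 = 0.1064
Imag = 0.13697*(-0.6293) = -0.0862

0.1064 - 0.0862i


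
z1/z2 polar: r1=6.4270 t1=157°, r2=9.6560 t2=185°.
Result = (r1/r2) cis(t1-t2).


r = 6.4270 / 9.6560 = 0.6656
theta = 157° - 185° = -28° = 332° (mod 360)

0.6656 cis(332°)


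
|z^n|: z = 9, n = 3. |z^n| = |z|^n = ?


|z| = sqrt(81+0) = sqrt(81) = 9
|z^3| = |z|^3 = 9^3 = 729

|z^3| = 729


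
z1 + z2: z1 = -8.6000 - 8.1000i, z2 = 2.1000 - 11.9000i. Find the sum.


Real: -8.6 + 2.1 = -6.5
Imag: -8.1 - 11.9 = -20

-6.5000 - 20.0000i


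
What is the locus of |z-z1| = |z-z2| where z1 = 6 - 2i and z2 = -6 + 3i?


Equal distances means the locus is the perpendicular bisector of z1 and z2.
Midpoint = ((6+(-6))/2, (-2+3)/2) = (0, 0.5000)

Perpendicular bisector through (0, 0.5000)


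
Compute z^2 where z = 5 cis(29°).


r^2 = 5^2 = 25
n*theta = 2*29° = 58° = 58° (mod 360)
a = 25*cos(58°) = 13.2480
b = 25*sin(58°) = 21.2012

25 cis(58°) = 13.2480 + 21.2012i


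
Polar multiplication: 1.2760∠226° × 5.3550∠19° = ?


r = 1.2760 * 5.3550 = 6.8330
theta = 226° + 19° = 245° = 245° (mod 360)

6.8330 cis(245°)


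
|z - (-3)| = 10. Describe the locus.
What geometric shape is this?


|z - z0| = r is a circle with center z0 and radius r.
Center = (-3, 0), radius = 10

Circle with center (-3, 0) and radius 10


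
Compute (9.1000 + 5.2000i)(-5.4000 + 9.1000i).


Real = 9.1*(-5.4) - 5.2*9.1 = -49.14 - 47.32 = -96.46
Imag = 9.1*9.1 - (5.4)*5.2 = 82.81 - (28.08) = 54.73

-96.4600 + 54.7300i


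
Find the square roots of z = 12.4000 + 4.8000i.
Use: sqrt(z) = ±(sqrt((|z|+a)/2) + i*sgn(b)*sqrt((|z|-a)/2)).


|z| = sqrt(153.76+23.04) = 13.2966
sqrt((|z|+a)/2) = sqrt((13.2966+12.4)/2) = sqrt(12.8483) = 3.5845
sqrt((|z|-a)/2) = sqrt((13.2966-12.4)/2) = sqrt(0.4483) = 0.6696

±(3.5845 + 0.6696i) i.e. 3.5845 + 0.6696i and -3.5845 - 0.6696i


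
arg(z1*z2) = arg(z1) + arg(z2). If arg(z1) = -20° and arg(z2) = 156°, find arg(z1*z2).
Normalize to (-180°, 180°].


arg(z1*z2) = -20° + 156° = 136°
Normalized to (-180°, 180°]: 136°

136°


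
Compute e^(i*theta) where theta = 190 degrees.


cos(190°) = -0.9848
sin(190°) = -0.1736

e^(i*190°) = -0.9848 - 0.1736i


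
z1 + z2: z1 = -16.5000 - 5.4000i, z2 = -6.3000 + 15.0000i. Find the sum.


Real: -16.5 - 6.3 = -22.8
Imag: -5.4 + 15 = 9.6

-22.8000 + 9.6000i


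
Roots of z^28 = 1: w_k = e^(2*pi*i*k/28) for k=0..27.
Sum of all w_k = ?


The sum of all 28th roots of unity is 0.
Geometric series: (1 - w^28)/(1 - w) = (1-1)/(1-w) = 0 since w^28 = 1, w ≠ 1.
Alternatively: coefficient of z^27 in z^28 - 1 is 0.

0


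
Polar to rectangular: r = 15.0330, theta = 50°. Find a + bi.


a = 15.0330*cos(50°) = 15.0330*0.642788 = 9.6630
b = 15.0330*sin(50°) = 15.0330*0.76604 = 11.5159

9.6630 + 11.5159i


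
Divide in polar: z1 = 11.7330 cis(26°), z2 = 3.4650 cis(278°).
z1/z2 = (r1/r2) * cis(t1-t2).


r = 11.7330 / 3.4650 = 3.3861
theta = 26° - 278° = -252° = 108° (mod 360)

3.3861 cis(108°)


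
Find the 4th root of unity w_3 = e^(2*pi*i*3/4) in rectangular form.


Angle = 360*3/4 = 270°
a = cos(270°) = 0
b = sin(270°) = -1.0000

0 - 1.0000i


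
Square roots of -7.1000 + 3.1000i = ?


|z| = sqrt(50.41+9.61) = 7.7473
sqrt((|z|+a)/2) = sqrt((7.7473+(-7.1))/2) = sqrt(0.3236) = 0.5689
sqrt((|z|-a)/2) = sqrt((7.7473-(-7.1))/2) = sqrt(7.4236) = 2.7246

±(0.5689 + 2.7246i) i.e. 0.5689 + 2.7246i and -0.5689 - 2.7246i


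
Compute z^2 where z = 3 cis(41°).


r^2 = 3^2 = 9
n*theta = 2*41° = 82° = 82° (mod 360)
a = 9*cos(82°) = 1.2526
b = 9*sin(82°) = 8.9124

9 cis(82°) = 1.2526 + 8.9124i


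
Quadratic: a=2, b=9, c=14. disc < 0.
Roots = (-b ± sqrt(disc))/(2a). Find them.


disc = 9^2 - 4*2*14 = 81 - 112 = -31
sqrt(|disc|) = sqrt(31) = 5.5678
Real part = -9/(2*2) = -2.2500
Imag part = 5.5678/(2*2) = 1.3919

-2.2500 ± 1.3919i


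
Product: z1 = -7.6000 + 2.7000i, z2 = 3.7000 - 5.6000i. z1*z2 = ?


Real = -7.6*3.7 - 2.7*(-5.6) = -28.12 - (-15.12) = -13
Imag = -7.6*(-5.6) + 3.7*2.7 = 42.56 + 9.99 = 52.55

-13.0000 + 52.5500i


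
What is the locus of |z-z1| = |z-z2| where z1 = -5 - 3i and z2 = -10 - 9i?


Equal distances means the locus is the perpendicular bisector of z1 and z2.
Midpoint = ((-5+(-10))/2, (-3+(-9))/2) = (-7.5000, -6.0000)

Perpendicular bisector through (-7.5000, -6.0000)


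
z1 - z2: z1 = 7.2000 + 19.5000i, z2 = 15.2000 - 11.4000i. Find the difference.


Real: 7.2 - 15.2 = -8
Imag: 19.5 + 11.4 = 30.9

-8.0000 + 30.9000i


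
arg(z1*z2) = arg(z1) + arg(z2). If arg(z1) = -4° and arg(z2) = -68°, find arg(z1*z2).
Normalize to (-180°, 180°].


arg(z1*z2) = -4° - 68° = -72°
Normalized to (-180°, 180°]: -72°

-72°


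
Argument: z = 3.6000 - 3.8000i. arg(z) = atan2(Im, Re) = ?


Re = 3.6, Im = -3.8
arg = atan2(-3.8, 3.6) = -46.5482 degrees

arg(z) = -46.5482 degrees


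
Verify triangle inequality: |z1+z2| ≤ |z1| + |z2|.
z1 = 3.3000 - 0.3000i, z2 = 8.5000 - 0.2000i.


|z1| = sqrt(3.3^2 + (-0.3)^2) = sqrt(10.98) = 3.3136
|z2| = sqrt(8.5^2 + (-0.2)^2) = sqrt(72.29) = 8.5024
z1+z2 = 11.8000 - 0.5000i
|z1+z2| = sqrt(139.49) = 11.8106
|z1|+|z2| = 3.3136 + 8.5024 = 11.8160

|z1+z2| = 11.8106 ≤ |z1|+|z2| = 11.8160 (verified)


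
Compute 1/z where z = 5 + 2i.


|z|^2 = 25+4 = 29
1/z = (5 - 2i)/29

1/z = 0.1724 - 0.0690i


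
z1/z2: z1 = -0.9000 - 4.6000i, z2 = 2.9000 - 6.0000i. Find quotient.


Conjugate of z2 = 2.9000 + 6.0000i
Numerator: (-0.9000 - 4.6000i)(2.9000 + 6.0000i) = 24.9900 - 18.7400i
Denominator: 2.9^2 + (-6)^2 = 44.41
Result = (24.9900 - 18.7400i)/44.41

0.5627 - 0.4220i


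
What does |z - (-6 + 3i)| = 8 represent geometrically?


|z - z0| = r is a circle with center z0 and radius r.
Center = (-6, 3), radius = 8

Circle with center (-6, 3) and radius 8


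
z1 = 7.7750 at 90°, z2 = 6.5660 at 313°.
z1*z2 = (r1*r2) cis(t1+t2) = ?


r = 7.7750 * 6.5660 = 51.0507
theta = 90° + 313° = 403° = 43° (mod 360)

51.0507 cis(43°)


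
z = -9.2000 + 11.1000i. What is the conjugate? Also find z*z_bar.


z_bar = -9.2000 - 11.1000i
z*z_bar = (-9.2)^2 + 11.1^2 = 84.64 + 123.21 = 207.85

z_bar = -9.2000 - 11.1000i, z*z_bar = 207.85


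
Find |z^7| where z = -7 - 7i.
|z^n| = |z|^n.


|z| = sqrt(49+49) = sqrt(98) = 9.8995
|z^7| = |z|^7 = (sqrt(98))^7 = 98^3 * sqrt(98) = 941192*sqrt(98)

|z^7| = 941192*sqrt(98) ≈ 9317325.4384


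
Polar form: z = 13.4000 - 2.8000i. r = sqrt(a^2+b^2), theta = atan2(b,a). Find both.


r = sqrt(179.56+7.84) = sqrt(187.4) = 13.6894
theta = atan2(-2.8, 13.4) = -11.8024 degrees

r = 13.6894, theta = -11.8024 degrees


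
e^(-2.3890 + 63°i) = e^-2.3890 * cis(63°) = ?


e^-2.3890 = 0.0917
cos(63°) = 0.454
sin(63°) = 0.891
Real = 0.0917*0.454 = 0.0416
Imag = 0.0917*0.891 = 0.0817

0.0416 + 0.0817i


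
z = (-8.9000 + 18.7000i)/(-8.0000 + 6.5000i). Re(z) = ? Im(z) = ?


Multiply by conjugate: (-8.9000 + 18.7000i)(-8.0000 - 6.5000i) / ((-8)^2 + 6.5^2)
Numerator real = -8.9*(-8) + 18.7*6.5 = 192.75
Numerator imag = 18.7*(-8) - (-8.9)*6.5 = -91.75
Denominator = 106.25
Re(z) = 192.75/106.25 = 1.8141
Im(z) = -91.75/106.25 = -0.8635

Re(z) = 1.8141, Im(z) = -0.8635


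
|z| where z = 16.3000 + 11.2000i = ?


|z| = sqrt(16.3^2 + 11.2^2) = sqrt(265.69 + 125.44) = sqrt(391.13) = 19.7770

|z| = 19.7770
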